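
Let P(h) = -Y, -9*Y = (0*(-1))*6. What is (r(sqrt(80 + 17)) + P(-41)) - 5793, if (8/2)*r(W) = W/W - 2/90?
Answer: -260674/45 ≈ -5792.8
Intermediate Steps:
r(W) = 11/45 (r(W) = (W/W - 2/90)/4 = (1 - 2*1/90)/4 = (1 - 1/45)/4 = (1/4)*(44/45) = 11/45)
Y = 0 (Y = -0*(-1)*6/9 = -0*6 = -1/9*0 = 0)
P(h) = 0 (P(h) = -1*0 = 0)
(r(sqrt(80 + 17)) + P(-41)) - 5793 = (11/45 + 0) - 5793 = 11/45 - 5793 = -260674/45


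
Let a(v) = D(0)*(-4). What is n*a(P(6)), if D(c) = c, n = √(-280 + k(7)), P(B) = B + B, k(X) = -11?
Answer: 0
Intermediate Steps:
P(B) = 2*B
n = I*√291 (n = √(-280 - 11) = √(-291) = I*√291 ≈ 17.059*I)
a(v) = 0 (a(v) = 0*(-4) = 0)
n*a(P(6)) = (I*√291)*0 = 0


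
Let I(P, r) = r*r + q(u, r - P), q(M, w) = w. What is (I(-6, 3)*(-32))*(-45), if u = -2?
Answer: 25920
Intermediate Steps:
I(P, r) = r + r**2 - P (I(P, r) = r*r + (r - P) = r**2 + (r - P) = r + r**2 - P)
(I(-6, 3)*(-32))*(-45) = ((3 + 3**2 - 1*(-6))*(-32))*(-45) = ((3 + 9 + 6)*(-32))*(-45) = (18*(-32))*(-45) = -576*(-45) = 25920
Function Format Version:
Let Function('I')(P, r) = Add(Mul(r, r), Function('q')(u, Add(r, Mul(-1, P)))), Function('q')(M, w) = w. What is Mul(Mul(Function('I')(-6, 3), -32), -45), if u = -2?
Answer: 25920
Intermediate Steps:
Function('I')(P, r) = Add(r, Pow(r, 2), Mul(-1, P)) (Function('I')(P, r) = Add(Mul(r, r), Add(r, Mul(-1, P))) = Add(Pow(r, 2), Add(r, Mul(-1, P))) = Add(r, Pow(r, 2), Mul(-1, P)))
Mul(Mul(Function('I')(-6, 3), -32), -45) = Mul(Mul(Add(3, Pow(3, 2), Mul(-1, -6)), -32), -45) = Mul(Mul(Add(3, 9, 6), -32), -45) = Mul(Mul(18, -32), -45) = Mul(-576, -45) = 25920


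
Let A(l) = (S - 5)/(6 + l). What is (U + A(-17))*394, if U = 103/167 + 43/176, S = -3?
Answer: 9196945/14696 ≈ 625.81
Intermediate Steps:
A(l) = -8/(6 + l) (A(l) = (-3 - 5)/(6 + l) = -8/(6 + l))
U = 25309/29392 (U = 103*(1/167) + 43*(1/176) = 103/167 + 43/176 = 25309/29392 ≈ 0.86108)
(U + A(-17))*394 = (25309/29392 - 8/(6 - 17))*394 = (25309/29392 - 8/(-11))*394 = (25309/29392 - 8*(-1/11))*394 = (25309/29392 + 8/11)*394 = (46685/29392)*394 = 9196945/14696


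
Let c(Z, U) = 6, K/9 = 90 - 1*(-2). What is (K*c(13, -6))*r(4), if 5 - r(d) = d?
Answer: 4968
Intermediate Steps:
r(d) = 5 - d
K = 828 (K = 9*(90 - 1*(-2)) = 9*(90 + 2) = 9*92 = 828)
(K*c(13, -6))*r(4) = (828*6)*(5 - 1*4) = 4968*(5 - 4) = 4968*1 = 4968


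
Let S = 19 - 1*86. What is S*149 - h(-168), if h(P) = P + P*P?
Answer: -38039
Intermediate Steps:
S = -67 (S = 19 - 86 = -67)
h(P) = P + P²
S*149 - h(-168) = -67*149 - (-168)*(1 - 168) = -9983 - (-168)*(-167) = -9983 - 1*28056 = -9983 - 28056 = -38039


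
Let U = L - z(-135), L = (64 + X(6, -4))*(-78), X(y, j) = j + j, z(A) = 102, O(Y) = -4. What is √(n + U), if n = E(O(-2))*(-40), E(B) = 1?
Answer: I*√4510 ≈ 67.156*I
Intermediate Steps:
X(y, j) = 2*j
L = -4368 (L = (64 + 2*(-4))*(-78) = (64 - 8)*(-78) = 56*(-78) = -4368)
U = -4470 (U = -4368 - 1*102 = -4368 - 102 = -4470)
n = -40 (n = 1*(-40) = -40)
√(n + U) = √(-40 - 4470) = √(-4510) = I*√4510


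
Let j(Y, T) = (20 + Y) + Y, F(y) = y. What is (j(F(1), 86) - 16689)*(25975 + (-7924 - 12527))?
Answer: -92068508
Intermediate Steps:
j(Y, T) = 20 + 2*Y
(j(F(1), 86) - 16689)*(25975 + (-7924 - 12527)) = ((20 + 2*1) - 16689)*(25975 + (-7924 - 12527)) = ((20 + 2) - 16689)*(25975 - 20451) = (22 - 16689)*5524 = -16667*5524 = -92068508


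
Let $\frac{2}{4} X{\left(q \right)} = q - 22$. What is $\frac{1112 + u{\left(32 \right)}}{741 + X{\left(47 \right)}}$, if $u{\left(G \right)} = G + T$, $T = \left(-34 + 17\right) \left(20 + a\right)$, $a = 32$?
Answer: $\frac{260}{791} \approx 0.3287$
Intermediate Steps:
$X{\left(q \right)} = -44 + 2 q$ ($X{\left(q \right)} = 2 \left(q - 22\right) = 2 \left(-22 + q\right) = -44 + 2 q$)
$T = -884$ ($T = \left(-34 + 17\right) \left(20 + 32\right) = \left(-17\right) 52 = -884$)
$u{\left(G \right)} = -884 + G$ ($u{\left(G \right)} = G - 884 = -884 + G$)
$\frac{1112 + u{\left(32 \right)}}{741 + X{\left(47 \right)}} = \frac{1112 + \left(-884 + 32\right)}{741 + \left(-44 + 2 \cdot 47\right)} = \frac{1112 - 852}{741 + \left(-44 + 94\right)} = \frac{260}{741 + 50} = \frac{260}{791}$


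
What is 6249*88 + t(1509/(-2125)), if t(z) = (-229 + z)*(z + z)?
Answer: 2484669563412/4515625 ≈ 5.5024e+5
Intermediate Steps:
t(z) = 2*z*(-229 + z) (t(z) = (-229 + z)*(2*z) = 2*z*(-229 + z))
6249*88 + t(1509/(-2125)) = 6249*88 + 2*(1509/(-2125))*(-229 + 1509/(-2125)) = 549912 + 2*(1509*(-1/2125))*(-229 + 1509*(-1/2125)) = 549912 + 2*(-1509/2125)*(-229 - 1509/2125) = 549912 + 2*(-1509/2125)*(-488134/2125) = 549912 + 1473188412/4515625 = 2484669563412/4515625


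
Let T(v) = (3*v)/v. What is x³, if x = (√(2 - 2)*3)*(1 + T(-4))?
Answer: 0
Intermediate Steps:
T(v) = 3
x = 0 (x = (√(2 - 2)*3)*(1 + 3) = (√0*3)*4 = (0*3)*4 = 0*4 = 0)
x³ = 0³ = 0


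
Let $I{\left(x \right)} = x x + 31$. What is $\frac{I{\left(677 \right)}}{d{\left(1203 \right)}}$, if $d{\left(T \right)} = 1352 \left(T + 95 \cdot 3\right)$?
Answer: $\frac{57295}{251472} \approx 0.22784$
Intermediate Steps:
$d{\left(T \right)} = 385320 + 1352 T$ ($d{\left(T \right)} = 1352 \left(T + 285\right) = 1352 \left(285 + T\right) = 385320 + 1352 T$)
$I{\left(x \right)} = 31 + x^{2}$ ($I{\left(x \right)} = x^{2} + 31 = 31 + x^{2}$)
$\frac{I{\left(677 \right)}}{d{\left(1203 \right)}} = \frac{31 + 677^{2}}{385320 + 1352 \cdot 1203} = \frac{31 + 458329}{385320 + 1626456} = \frac{458360}{2011776} = 458360 \cdot \frac{1}{2011776} = \frac{57295}{251472}$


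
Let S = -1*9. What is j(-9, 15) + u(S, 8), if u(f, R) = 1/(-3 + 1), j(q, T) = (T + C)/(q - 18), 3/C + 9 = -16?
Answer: -473/450 ≈ -1.0511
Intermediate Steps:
C = -3/25 (C = 3/(-9 - 16) = 3/(-25) = 3*(-1/25) = -3/25 ≈ -0.12000)
S = -9
j(q, T) = (-3/25 + T)/(-18 + q) (j(q, T) = (T - 3/25)/(q - 18) = (-3/25 + T)/(-18 + q))
u(f, R) = -1/2 (u(f, R) = 1/(-2) = -1/2)
j(-9, 15) + u(S, 8) = (-3/25 + 15)/(-18 - 9) - 1/2 = (372/25)/(-27) - 1/2 = -1/27*372/25 - 1/2 = -124/225 - 1/2 = -473/450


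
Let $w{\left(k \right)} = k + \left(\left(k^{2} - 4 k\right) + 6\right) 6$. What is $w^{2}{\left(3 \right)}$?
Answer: $441$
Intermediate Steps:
$w{\left(k \right)} = 36 - 23 k + 6 k^{2}$ ($w{\left(k \right)} = k + \left(6 + k^{2} - 4 k\right) 6 = k + \left(36 - 24 k + 6 k^{2}\right) = 36 - 23 k + 6 k^{2}$)
$w^{2}{\left(3 \right)} = \left(36 - 69 + 6 \cdot 3^{2}\right)^{2} = \left(36 - 69 + 6 \cdot 9\right)^{2} = \left(36 - 69 + 54\right)^{2} = 21^{2} = 441$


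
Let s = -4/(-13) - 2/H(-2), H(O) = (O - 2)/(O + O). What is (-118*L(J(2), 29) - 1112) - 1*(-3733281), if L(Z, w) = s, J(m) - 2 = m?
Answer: 48520793/13 ≈ 3.7324e+6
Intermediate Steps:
H(O) = (-2 + O)/(2*O) (H(O) = (-2 + O)/((2*O)) = (-2 + O)*(1/(2*O)) = (-2 + O)/(2*O))
J(m) = 2 + m
s = -22/13 (s = -4/(-13) - 2*(-4/(-2 - 2)) = -4*(-1/13) - 2/1 = 4/13 - 2/1 = 4/13 - 2*1 = 4/13 - 2 = -22/13 ≈ -1.6923)
L(Z, w) = -22/13
(-118*L(J(2), 29) - 1112) - 1*(-3733281) = (-118*(-22/13) - 1112) - 1*(-3733281) = (2596/13 - 1112) + 3733281 = -11860/13 + 3733281 = 48520793/13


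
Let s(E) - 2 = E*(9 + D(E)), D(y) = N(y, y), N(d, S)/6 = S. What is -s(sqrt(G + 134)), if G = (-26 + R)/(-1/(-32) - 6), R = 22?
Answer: -154714/191 - 27*sqrt(545878)/191 ≈ -914.46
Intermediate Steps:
N(d, S) = 6*S
D(y) = 6*y
G = 128/191 (G = (-26 + 22)/(-1/(-32) - 6) = -4/(-1*(-1/32) - 6) = -4/(1/32 - 6) = -4/(-191/32) = -4*(-32/191) = 128/191 ≈ 0.67016)
s(E) = 2 + E*(9 + 6*E)
-s(sqrt(G + 134)) = -(2 + 6*(sqrt(128/191 + 134))**2 + 9*sqrt(128/191 + 134)) = -(2 + 6*(sqrt(25722/191))**2 + 9*sqrt(25722/191)) = -(2 + 6*(3*sqrt(545878)/191)**2 + 9*(3*sqrt(545878)/191)) = -(2 + 6*(25722/191) + 27*sqrt(545878)/191) = -(2 + 154332/191 + 27*sqrt(545878)/191) = -(154714/191 + 27*sqrt(545878)/191) = -154714/191 - 27*sqrt(545878)/191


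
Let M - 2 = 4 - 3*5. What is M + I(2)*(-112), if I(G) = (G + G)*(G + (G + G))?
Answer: -2697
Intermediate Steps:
I(G) = 6*G² (I(G) = (2*G)*(G + 2*G) = (2*G)*(3*G) = 6*G²)
M = -9 (M = 2 + (4 - 3*5) = 2 + (4 - 15) = 2 - 11 = -9)
M + I(2)*(-112) = -9 + (6*2²)*(-112) = -9 + (6*4)*(-112) = -9 + 24*(-112) = -9 - 2688 = -2697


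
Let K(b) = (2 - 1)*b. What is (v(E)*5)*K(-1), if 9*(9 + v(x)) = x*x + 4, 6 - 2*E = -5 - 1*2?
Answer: 695/36 ≈ 19.306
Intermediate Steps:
E = 13/2 (E = 3 - (-5 - 1*2)/2 = 3 - (-5 - 2)/2 = 3 - 1/2*(-7) = 3 + 7/2 = 13/2 ≈ 6.5000)
K(b) = b (K(b) = 1*b = b)
v(x) = -77/9 + x**2/9 (v(x) = -9 + (x*x + 4)/9 = -9 + (x**2 + 4)/9 = -9 + (4 + x**2)/9 = -9 + (4/9 + x**2/9) = -77/9 + x**2/9)
(v(E)*5)*K(-1) = ((-77/9 + (13/2)**2/9)*5)*(-1) = ((-77/9 + (1/9)*(169/4))*5)*(-1) = ((-77/9 + 169/36)*5)*(-1) = -139/36*5*(-1) = -695/36*(-1) = 695/36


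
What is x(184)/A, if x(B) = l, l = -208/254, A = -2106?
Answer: 4/10287 ≈ 0.00038884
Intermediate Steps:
l = -104/127 (l = -208*1/254 = -104/127 ≈ -0.81890)
x(B) = -104/127
x(184)/A = -104/127/(-2106) = -104/127*(-1/2106) = 4/10287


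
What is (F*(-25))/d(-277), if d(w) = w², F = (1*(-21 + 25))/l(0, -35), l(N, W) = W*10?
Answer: 2/537103 ≈ 3.7237e-6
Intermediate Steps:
l(N, W) = 10*W
F = -2/175 (F = (1*(-21 + 25))/((10*(-35))) = (1*4)/(-350) = 4*(-1/350) = -2/175 ≈ -0.011429)
(F*(-25))/d(-277) = (-2/175*(-25))/((-277)²) = (2/7)/76729 = (2/7)*(1/76729) = 2/537103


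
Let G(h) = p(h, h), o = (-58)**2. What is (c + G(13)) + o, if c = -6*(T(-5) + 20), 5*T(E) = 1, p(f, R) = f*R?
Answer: 17059/5 ≈ 3411.8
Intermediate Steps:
p(f, R) = R*f
o = 3364
T(E) = 1/5 (T(E) = (1/5)*1 = 1/5)
G(h) = h**2 (G(h) = h*h = h**2)
c = -606/5 (c = -6*(1/5 + 20) = -6*101/5 = -606/5 ≈ -121.20)
(c + G(13)) + o = (-606/5 + 13**2) + 3364 = (-606/5 + 169) + 3364 = 239/5 + 3364 = 17059/5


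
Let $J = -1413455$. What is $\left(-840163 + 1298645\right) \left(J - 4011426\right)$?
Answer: $-2487210290642$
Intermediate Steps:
$\left(-840163 + 1298645\right) \left(J - 4011426\right) = \left(-840163 + 1298645\right) \left(-1413455 - 4011426\right) = 458482 \left(-5424881\right) = -2487210290642$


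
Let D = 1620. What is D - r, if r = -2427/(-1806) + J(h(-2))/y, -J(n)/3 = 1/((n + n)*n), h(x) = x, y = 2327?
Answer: 9070004651/5603416 ≈ 1618.7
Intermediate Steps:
J(n) = -3/(2*n**2) (J(n) = -3/((n + n)*n) = -3/((2*n)*n) = -3*1/(2*n)/n = -3/(2*n**2))
r = 7529269/5603416 (r = -2427/(-1806) - 3/2/(-2)**2/2327 = -2427*(-1/1806) - 3/2*1/4*(1/2327) = 809/602 - 3/8*1/2327 = 809/602 - 3/18616 = 7529269/5603416 ≈ 1.3437)
D - r = 1620 - 1*7529269/5603416 = 1620 - 7529269/5603416 = 9070004651/5603416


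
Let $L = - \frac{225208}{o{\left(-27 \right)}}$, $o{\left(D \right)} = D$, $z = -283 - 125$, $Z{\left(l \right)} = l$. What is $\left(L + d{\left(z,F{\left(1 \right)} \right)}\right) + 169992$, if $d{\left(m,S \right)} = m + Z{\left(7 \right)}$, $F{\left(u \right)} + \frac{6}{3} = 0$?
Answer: $\frac{4804165}{27} \approx 1.7793 \cdot 10^{5}$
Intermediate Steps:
$z = -408$
$F{\left(u \right)} = -2$ ($F{\left(u \right)} = -2 + 0 = -2$)
$d{\left(m,S \right)} = 7 + m$ ($d{\left(m,S \right)} = m + 7 = 7 + m$)
$L = \frac{225208}{27}$ ($L = - \frac{225208}{-27} = \left(-225208\right) \left(- \frac{1}{27}\right) = \frac{225208}{27} \approx 8341.0$)
$\left(L + d{\left(z,F{\left(1 \right)} \right)}\right) + 169992 = \left(\frac{225208}{27} + \left(7 - 408\right)\right) + 169992 = \left(\frac{225208}{27} - 401\right) + 169992 = \frac{214381}{27} + 169992 = \frac{4804165}{27}$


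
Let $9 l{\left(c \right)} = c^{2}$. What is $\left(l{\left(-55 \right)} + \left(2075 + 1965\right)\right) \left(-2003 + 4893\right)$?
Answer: $\frac{113822650}{9} \approx 1.2647 \cdot 10^{7}$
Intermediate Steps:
$l{\left(c \right)} = \frac{c^{2}}{9}$
$\left(l{\left(-55 \right)} + \left(2075 + 1965\right)\right) \left(-2003 + 4893\right) = \left(\frac{\left(-55\right)^{2}}{9} + \left(2075 + 1965\right)\right) \left(-2003 + 4893\right) = \left(\frac{1}{9} \cdot 3025 + 4040\right) 2890 = \left(\frac{3025}{9} + 4040\right) 2890 = \frac{39385}{9} \cdot 2890 = \frac{113822650}{9}$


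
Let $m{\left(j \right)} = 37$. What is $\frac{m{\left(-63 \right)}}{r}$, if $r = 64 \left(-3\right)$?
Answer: $- \frac{37}{192} \approx -0.19271$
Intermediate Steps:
$r = -192$
$\frac{m{\left(-63 \right)}}{r} = \frac{37}{-192} = 37 \left(- \frac{1}{192}\right) = - \frac{37}{192}$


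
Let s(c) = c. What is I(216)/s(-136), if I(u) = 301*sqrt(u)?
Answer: -903*sqrt(6)/68 ≈ -32.528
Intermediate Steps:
I(216)/s(-136) = (301*sqrt(216))/(-136) = (301*(6*sqrt(6)))*(-1/136) = (1806*sqrt(6))*(-1/136) = -903*sqrt(6)/68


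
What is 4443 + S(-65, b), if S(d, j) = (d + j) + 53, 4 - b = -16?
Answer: 4451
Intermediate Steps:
b = 20 (b = 4 - 1*(-16) = 4 + 16 = 20)
S(d, j) = 53 + d + j
4443 + S(-65, b) = 4443 + (53 - 65 + 20) = 4443 + 8 = 4451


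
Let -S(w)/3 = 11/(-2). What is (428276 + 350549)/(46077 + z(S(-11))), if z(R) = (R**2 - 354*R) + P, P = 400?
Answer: 3115300/163633 ≈ 19.038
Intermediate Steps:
S(w) = 33/2 (S(w) = -33/(-2) = -33*(-1)/2 = -3*(-11/2) = 33/2)
z(R) = 400 + R**2 - 354*R (z(R) = (R**2 - 354*R) + 400 = 400 + R**2 - 354*R)
(428276 + 350549)/(46077 + z(S(-11))) = (428276 + 350549)/(46077 + (400 + (33/2)**2 - 354*33/2)) = 778825/(46077 + (400 + 1089/4 - 5841)) = 778825/(46077 - 20675/4) = 778825/(163633/4) = 778825*(4/163633) = 3115300/163633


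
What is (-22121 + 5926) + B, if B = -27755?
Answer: -43950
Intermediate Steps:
(-22121 + 5926) + B = (-22121 + 5926) - 27755 = -16195 - 27755 = -43950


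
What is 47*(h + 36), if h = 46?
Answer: 3854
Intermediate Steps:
47*(h + 36) = 47*(46 + 36) = 47*82 = 3854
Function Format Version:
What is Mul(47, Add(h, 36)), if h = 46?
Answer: 3854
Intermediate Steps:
Mul(47, Add(h, 36)) = Mul(47, Add(46, 36)) = Mul(47, 82) = 3854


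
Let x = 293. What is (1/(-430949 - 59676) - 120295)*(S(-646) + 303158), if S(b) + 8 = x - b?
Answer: -17947252006663464/490625 ≈ -3.6580e+10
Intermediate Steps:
S(b) = 285 - b (S(b) = -8 + (293 - b) = 285 - b)
(1/(-430949 - 59676) - 120295)*(S(-646) + 303158) = (1/(-430949 - 59676) - 120295)*((285 - 1*(-646)) + 303158) = (1/(-490625) - 120295)*((285 + 646) + 303158) = (-1/490625 - 120295)*(931 + 303158) = -59019734376/490625*304089 = -17947252006663464/490625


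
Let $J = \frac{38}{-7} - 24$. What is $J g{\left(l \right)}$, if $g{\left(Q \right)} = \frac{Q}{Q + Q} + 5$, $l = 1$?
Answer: $- \frac{1133}{7} \approx -161.86$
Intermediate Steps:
$g{\left(Q \right)} = \frac{11}{2}$ ($g{\left(Q \right)} = \frac{Q}{2 Q} + 5 = Q \frac{1}{2 Q} + 5 = \frac{1}{2} + 5 = \frac{11}{2}$)
$J = - \frac{206}{7}$ ($J = 38 \left(- \frac{1}{7}\right) - 24 = - \frac{38}{7} - 24 = - \frac{206}{7} \approx -29.429$)
$J g{\left(l \right)} = \left(- \frac{206}{7}\right) \frac{11}{2} = - \frac{1133}{7}$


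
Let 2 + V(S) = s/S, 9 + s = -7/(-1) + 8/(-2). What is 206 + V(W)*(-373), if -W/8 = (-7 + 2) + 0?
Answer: 20159/20 ≈ 1008.0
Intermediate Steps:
s = -6 (s = -9 + (-7/(-1) + 8/(-2)) = -9 + (-7*(-1) + 8*(-½)) = -9 + (7 - 4) = -9 + 3 = -6)
W = 40 (W = -8*((-7 + 2) + 0) = -8*(-5 + 0) = -8*(-5) = 40)
V(S) = -2 - 6/S
206 + V(W)*(-373) = 206 + (-2 - 6/40)*(-373) = 206 + (-2 - 6*1/40)*(-373) = 206 + (-2 - 3/20)*(-373) = 206 - 43/20*(-373) = 206 + 16039/20 = 20159/20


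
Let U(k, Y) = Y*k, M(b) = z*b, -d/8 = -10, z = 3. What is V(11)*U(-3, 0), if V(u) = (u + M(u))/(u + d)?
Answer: 0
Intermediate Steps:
d = 80 (d = -8*(-10) = 80)
M(b) = 3*b
V(u) = 4*u/(80 + u) (V(u) = (u + 3*u)/(u + 80) = (4*u)/(80 + u) = 4*u/(80 + u))
V(11)*U(-3, 0) = (4*11/(80 + 11))*(0*(-3)) = (4*11/91)*0 = (4*11*(1/91))*0 = (44/91)*0 = 0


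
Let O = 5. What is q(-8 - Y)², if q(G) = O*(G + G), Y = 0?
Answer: 6400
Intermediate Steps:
q(G) = 10*G (q(G) = 5*(G + G) = 5*(2*G) = 10*G)
q(-8 - Y)² = (10*(-8 - 1*0))² = (10*(-8 + 0))² = (10*(-8))² = (-80)² = 6400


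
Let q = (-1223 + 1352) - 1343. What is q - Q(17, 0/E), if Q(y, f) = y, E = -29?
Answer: -1231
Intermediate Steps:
q = -1214 (q = 129 - 1343 = -1214)
q - Q(17, 0/E) = -1214 - 1*17 = -1214 - 17 = -1231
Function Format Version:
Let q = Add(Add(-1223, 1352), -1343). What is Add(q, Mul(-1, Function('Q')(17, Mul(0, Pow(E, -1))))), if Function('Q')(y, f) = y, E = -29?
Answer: -1231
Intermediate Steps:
q = -1214 (q = Add(129, -1343) = -1214)
Add(q, Mul(-1, Function('Q')(17, Mul(0, Pow(E, -1))))) = Add(-1214, Mul(-1, 17)) = Add(-1214, -17) = -1231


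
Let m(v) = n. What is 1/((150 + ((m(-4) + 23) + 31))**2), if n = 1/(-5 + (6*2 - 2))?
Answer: 25/1042441 ≈ 2.3982e-5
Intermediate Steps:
n = 1/5 (n = 1/(-5 + (12 - 2)) = 1/(-5 + 10) = 1/5 ≈ 0.20000)
m(v) = 1/5
1/((150 + ((m(-4) + 23) + 31))**2) = 1/((150 + ((1/5 + 23) + 31))**2) = 1/((150 + (116/5 + 31))**2) = 1/((150 + 271/5)**2) = 1/((1021/5)**2) = 1/(1042441/25) = 25/1042441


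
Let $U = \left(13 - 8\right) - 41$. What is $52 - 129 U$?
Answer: $4696$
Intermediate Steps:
$U = -36$ ($U = 5 - 41 = -36$)
$52 - 129 U = 52 - -4644 = 52 + 4644 = 4696$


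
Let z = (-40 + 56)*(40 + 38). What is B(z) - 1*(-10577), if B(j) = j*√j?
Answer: 10577 + 4992*√78 ≈ 54665.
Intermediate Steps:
z = 1248 (z = 16*78 = 1248)
B(j) = j^(3/2)
B(z) - 1*(-10577) = 1248^(3/2) - 1*(-10577) = 4992*√78 + 10577 = 10577 + 4992*√78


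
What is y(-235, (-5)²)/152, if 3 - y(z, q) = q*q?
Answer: -311/76 ≈ -4.0921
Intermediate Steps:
y(z, q) = 3 - q² (y(z, q) = 3 - q*q = 3 - q²)
y(-235, (-5)²)/152 = (3 - ((-5)²)²)/152 = (3 - 1*25²)*(1/152) = (3 - 1*625)*(1/152) = (3 - 625)*(1/152) = -622*1/152 = -311/76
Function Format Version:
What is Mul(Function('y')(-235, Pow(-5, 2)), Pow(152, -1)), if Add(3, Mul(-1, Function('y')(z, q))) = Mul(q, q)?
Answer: Rational(-311, 76) ≈ -4.0921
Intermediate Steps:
Function('y')(z, q) = Add(3, Mul(-1, Pow(q, 2))) (Function('y')(z, q) = Add(3, Mul(-1, Mul(q, q))) = Add(3, Mul(-1, Pow(q, 2))))
Mul(Function('y')(-235, Pow(-5, 2)), Pow(152, -1)) = Mul(Add(3, Mul(-1, Pow(Pow(-5, 2), 2))), Pow(152, -1)) = Mul(Add(3, Mul(-1, Pow(25, 2))), Rational(1, 152)) = Mul(Add(3, Mul(-1, 625)), Rational(1, 152)) = Mul(Add(3, -625), Rational(1, 152)) = Mul(-622, Rational(1, 152)) = Rational(-311, 76)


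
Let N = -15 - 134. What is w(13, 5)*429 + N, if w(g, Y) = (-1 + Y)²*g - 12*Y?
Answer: 63343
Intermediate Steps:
N = -149
w(g, Y) = -12*Y + g*(-1 + Y)² (w(g, Y) = g*(-1 + Y)² - 12*Y = -12*Y + g*(-1 + Y)²)
w(13, 5)*429 + N = (-12*5 + 13*(-1 + 5)²)*429 - 149 = (-60 + 13*4²)*429 - 149 = (-60 + 13*16)*429 - 149 = (-60 + 208)*429 - 149 = 148*429 - 149 = 63492 - 149 = 63343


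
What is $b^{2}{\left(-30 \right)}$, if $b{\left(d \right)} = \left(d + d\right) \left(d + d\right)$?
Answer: $12960000$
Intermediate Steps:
$b{\left(d \right)} = 4 d^{2}$ ($b{\left(d \right)} = 2 d 2 d = 4 d^{2}$)
$b^{2}{\left(-30 \right)} = \left(4 \left(-30\right)^{2}\right)^{2} = \left(4 \cdot 900\right)^{2} = 3600^{2} = 12960000$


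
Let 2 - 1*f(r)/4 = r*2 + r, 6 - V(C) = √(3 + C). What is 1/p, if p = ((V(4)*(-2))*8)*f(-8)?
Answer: -3/24128 - √7/48256 ≈ -0.00017916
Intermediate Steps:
V(C) = 6 - √(3 + C)
f(r) = 8 - 12*r (f(r) = 8 - 4*(r*2 + r) = 8 - 4*(2*r + r) = 8 - 12*r)
p = -9984 + 1664*√7 (p = (((6 - √(3 + 4))*(-2))*8)*(8 - 12*(-8)) = (((6 - √7)*(-2))*8)*(8 + 96) = ((-12 + 2*√7)*8)*104 = (-96 + 16*√7)*104 = -9984 + 1664*√7 ≈ -5581.5)
1/p = 1/(-9984 + 1664*√7)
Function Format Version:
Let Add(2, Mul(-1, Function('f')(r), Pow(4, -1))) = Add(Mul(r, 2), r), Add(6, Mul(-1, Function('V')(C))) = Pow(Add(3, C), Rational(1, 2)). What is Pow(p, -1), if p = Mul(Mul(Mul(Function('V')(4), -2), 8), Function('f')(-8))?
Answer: Add(Rational(-3, 24128), Mul(Rational(-1, 48256), Pow(7, Rational(1, 2)))) ≈ -0.00017916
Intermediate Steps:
Function('V')(C) = Add(6, Mul(-1, Pow(Add(3, C), Rational(1, 2))))
Function('f')(r) = Add(8, Mul(-12, r)) (Function('f')(r) = Add(8, Mul(-4, Add(Mul(r, 2), r))) = Add(8, Mul(-4, Add(Mul(2, r), r))) = Add(8, Mul(-4, Mul(3, r))) = Add(8, Mul(-12, r)))
p = Add(-9984, Mul(1664, Pow(7, Rational(1, 2)))) (p = Mul(Mul(Mul(Add(6, Mul(-1, Pow(Add(3, 4), Rational(1, 2)))), -2), 8), Add(8, Mul(-12, -8))) = Mul(Mul(Mul(Add(6, Mul(-1, Pow(7, Rational(1, 2)))), -2), 8), Add(8, 96)) = Mul(Mul(Add(-12, Mul(2, Pow(7, Rational(1, 2)))), 8), 104) = Mul(Add(-96, Mul(16, Pow(7, Rational(1, 2)))), 104) = Add(-9984, Mul(1664, Pow(7, Rational(1, 2)))) ≈ -5581.5)
Pow(p, -1) = Pow(Add(-9984, Mul(1664, Pow(7, Rational(1, 2)))), -1)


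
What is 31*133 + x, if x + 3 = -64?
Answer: 4056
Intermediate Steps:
x = -67 (x = -3 - 64 = -67)
31*133 + x = 31*133 - 67 = 4123 - 67 = 4056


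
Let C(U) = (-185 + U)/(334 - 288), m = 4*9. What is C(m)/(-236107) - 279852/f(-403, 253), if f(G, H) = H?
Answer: -132150030689/119470142 ≈ -1106.1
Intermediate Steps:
m = 36
C(U) = -185/46 + U/46 (C(U) = (-185 + U)/46 = (-185 + U)*(1/46) = -185/46 + U/46)
C(m)/(-236107) - 279852/f(-403, 253) = (-185/46 + (1/46)*36)/(-236107) - 279852/253 = (-185/46 + 18/23)*(-1/236107) - 279852*1/253 = -149/46*(-1/236107) - 279852/253 = 149/10860922 - 279852/253 = -132150030689/119470142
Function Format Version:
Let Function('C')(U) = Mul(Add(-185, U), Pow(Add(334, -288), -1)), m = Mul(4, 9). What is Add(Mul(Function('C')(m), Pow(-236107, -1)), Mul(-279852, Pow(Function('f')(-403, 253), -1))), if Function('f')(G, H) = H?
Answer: Rational(-132150030689, 119470142) ≈ -1106.1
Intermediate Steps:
m = 36
Function('C')(U) = Add(Rational(-185, 46), Mul(Rational(1, 46), U)) (Function('C')(U) = Mul(Add(-185, U), Pow(46, -1)) = Mul(Add(-185, U), Rational(1, 46)) = Add(Rational(-185, 46), Mul(Rational(1, 46), U)))
Add(Mul(Function('C')(m), Pow(-236107, -1)), Mul(-279852, Pow(Function('f')(-403, 253), -1))) = Add(Mul(Add(Rational(-185, 46), Mul(Rational(1, 46), 36)), Pow(-236107, -1)), Mul(-279852, Pow(253, -1))) = Add(Mul(Add(Rational(-185, 46), Rational(18, 23)), Rational(-1, 236107)), Mul(-279852, Rational(1, 253))) = Add(Mul(Rational(-149, 46), Rational(-1, 236107)), Rational(-279852, 253)) = Add(Rational(149, 10860922), Rational(-279852, 253)) = Rational(-132150030689, 119470142)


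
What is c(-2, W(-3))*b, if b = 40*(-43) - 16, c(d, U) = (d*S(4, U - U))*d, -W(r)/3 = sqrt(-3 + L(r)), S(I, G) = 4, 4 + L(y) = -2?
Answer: -27776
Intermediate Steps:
L(y) = -6 (L(y) = -4 - 2 = -6)
W(r) = -9*I (W(r) = -3*sqrt(-3 - 6) = -9*I)
c(d, U) = 4*d**2 (c(d, U) = (d*4)*d = (4*d)*d = 4*d**2)
b = -1736 (b = -1720 - 16 = -1736)
c(-2, W(-3))*b = (4*(-2)**2)*(-1736) = (4*4)*(-1736) = 16*(-1736) = -27776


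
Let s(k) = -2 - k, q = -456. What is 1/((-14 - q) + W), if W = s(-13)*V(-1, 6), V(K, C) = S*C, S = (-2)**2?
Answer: 1/706 ≈ 0.0014164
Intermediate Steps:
S = 4
V(K, C) = 4*C
W = 264 (W = (-2 - 1*(-13))*(4*6) = (-2 + 13)*24 = 11*24 = 264)
1/((-14 - q) + W) = 1/((-14 - 1*(-456)) + 264) = 1/((-14 + 456) + 264) = 1/(442 + 264) = 1/706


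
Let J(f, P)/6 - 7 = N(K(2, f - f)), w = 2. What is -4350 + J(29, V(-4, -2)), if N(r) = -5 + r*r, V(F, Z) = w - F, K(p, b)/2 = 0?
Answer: -4338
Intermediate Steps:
K(p, b) = 0 (K(p, b) = 2*0 = 0)
V(F, Z) = 2 - F
N(r) = -5 + r²
J(f, P) = 12 (J(f, P) = 42 + 6*(-5 + 0²) = 42 + 6*(-5 + 0) = 42 + 6*(-5) = 42 - 30 = 12)
-4350 + J(29, V(-4, -2)) = -4350 + 12 = -4338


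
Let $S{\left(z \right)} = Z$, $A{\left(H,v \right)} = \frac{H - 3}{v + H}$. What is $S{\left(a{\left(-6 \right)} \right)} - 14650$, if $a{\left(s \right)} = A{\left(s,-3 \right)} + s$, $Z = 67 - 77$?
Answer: $-14660$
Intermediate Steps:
$Z = -10$ ($Z = 67 - 77 = -10$)
$A{\left(H,v \right)} = \frac{-3 + H}{H + v}$
$a{\left(s \right)} = 1 + s$ ($a{\left(s \right)} = \frac{-3 + s}{s - 3} + s = \frac{-3 + s}{-3 + s} + s = 1 + s$)
$S{\left(z \right)} = -10$
$S{\left(a{\left(-6 \right)} \right)} - 14650 = -10 - 14650 = -14660$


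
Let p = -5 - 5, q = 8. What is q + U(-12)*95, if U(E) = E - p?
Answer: -182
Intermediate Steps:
p = -10
U(E) = 10 + E (U(E) = E - 1*(-10) = E + 10 = 10 + E)
q + U(-12)*95 = 8 + (10 - 12)*95 = 8 - 2*95 = 8 - 190 = -182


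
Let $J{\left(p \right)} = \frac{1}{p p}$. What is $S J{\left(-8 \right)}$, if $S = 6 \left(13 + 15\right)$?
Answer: $\frac{21}{8} \approx 2.625$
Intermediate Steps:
$J{\left(p \right)} = \frac{1}{p^{2}}$
$S = 168$ ($S = 6 \cdot 28 = 168$)
$S J{\left(-8 \right)} = \frac{168}{64} = 168 \cdot \frac{1}{64} = \frac{21}{8}$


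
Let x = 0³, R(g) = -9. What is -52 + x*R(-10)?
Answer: -52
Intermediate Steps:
x = 0
-52 + x*R(-10) = -52 + 0*(-9) = -52 + 0 = -52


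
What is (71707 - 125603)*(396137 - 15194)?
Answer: -20531303928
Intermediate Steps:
(71707 - 125603)*(396137 - 15194) = -53896*380943 = -20531303928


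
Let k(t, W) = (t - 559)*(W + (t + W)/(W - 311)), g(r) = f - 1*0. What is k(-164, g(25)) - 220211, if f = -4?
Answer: -1088523/5 ≈ -2.1770e+5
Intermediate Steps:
g(r) = -4 (g(r) = -4 - 1*0 = -4 + 0 = -4)
k(t, W) = (-559 + t)*(W + (W + t)/(-311 + W))
k(-164, g(25)) - 220211 = ((-164)**2 - 559*(-164) - 559*(-4)**2 + 173290*(-4) - 164*(-4)**2 - 310*(-4)*(-164))/(-311 - 4) - 220211 = (26896 + 91676 - 559*16 - 693160 - 164*16 - 203360)/(-315) - 220211 = -(26896 + 91676 - 8944 - 693160 - 2624 - 203360)/315 - 220211 = -1/315*(-789516) - 220211 = 12532/5 - 220211 = -1088523/5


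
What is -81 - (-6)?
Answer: -75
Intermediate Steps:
-81 - (-6) = -81 - 1*(-6) = -81 + 6 = -75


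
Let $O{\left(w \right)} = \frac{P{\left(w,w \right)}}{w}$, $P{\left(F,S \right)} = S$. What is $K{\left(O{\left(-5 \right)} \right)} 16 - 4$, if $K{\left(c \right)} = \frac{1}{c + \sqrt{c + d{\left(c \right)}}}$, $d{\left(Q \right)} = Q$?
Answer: $-20 + 16 \sqrt{2} \approx 2.6274$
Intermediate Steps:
$O{\left(w \right)} = 1$ ($O{\left(w \right)} = \frac{w}{w} = 1$)
$K{\left(c \right)} = \frac{1}{c + \sqrt{2} \sqrt{c}}$ ($K{\left(c \right)} = \frac{1}{c + \sqrt{c + c}} = \frac{1}{c + \sqrt{2 c}} = \frac{1}{c + \sqrt{2} \sqrt{c}}$)
$K{\left(O{\left(-5 \right)} \right)} 16 - 4 = \frac{1}{1 + \sqrt{2} \sqrt{1}} \cdot 16 - 4 = \frac{1}{1 + \sqrt{2} \cdot 1} \cdot 16 - 4 = \frac{1}{1 + \sqrt{2}} \cdot 16 - 4 = \frac{16}{1 + \sqrt{2}} - 4 = -4 + \frac{16}{1 + \sqrt{2}}$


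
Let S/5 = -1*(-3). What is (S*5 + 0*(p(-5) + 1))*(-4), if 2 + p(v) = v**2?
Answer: -300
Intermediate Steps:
S = 15 (S = 5*(-1*(-3)) = 5*3 = 15)
p(v) = -2 + v**2
(S*5 + 0*(p(-5) + 1))*(-4) = (15*5 + 0*((-2 + (-5)**2) + 1))*(-4) = (75 + 0*((-2 + 25) + 1))*(-4) = (75 + 0*(23 + 1))*(-4) = (75 + 0*24)*(-4) = (75 + 0)*(-4) = 75*(-4) = -300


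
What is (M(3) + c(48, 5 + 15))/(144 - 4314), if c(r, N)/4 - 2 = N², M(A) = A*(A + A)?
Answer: -271/695 ≈ -0.38993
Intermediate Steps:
M(A) = 2*A² (M(A) = A*(2*A) = 2*A²)
c(r, N) = 8 + 4*N²
(M(3) + c(48, 5 + 15))/(144 - 4314) = (2*3² + (8 + 4*(5 + 15)²))/(144 - 4314) = (2*9 + (8 + 4*20²))/(-4170) = (18 + (8 + 4*400))*(-1/4170) = (18 + (8 + 1600))*(-1/4170) = (18 + 1608)*(-1/4170) = 1626*(-1/4170) = -271/695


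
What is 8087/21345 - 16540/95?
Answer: -70455607/405555 ≈ -173.73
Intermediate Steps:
8087/21345 - 16540/95 = 8087*(1/21345) - 16540*1/95 = 8087/21345 - 3308/19 = -70455607/405555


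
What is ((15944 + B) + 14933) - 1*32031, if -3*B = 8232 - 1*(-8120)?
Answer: -19814/3 ≈ -6604.7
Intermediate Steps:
B = -16352/3 (B = -(8232 - 1*(-8120))/3 = -(8232 + 8120)/3 = -⅓*16352 = -16352/3 ≈ -5450.7)
((15944 + B) + 14933) - 1*32031 = ((15944 - 16352/3) + 14933) - 1*32031 = (31480/3 + 14933) - 32031 = 76279/3 - 32031 = -19814/3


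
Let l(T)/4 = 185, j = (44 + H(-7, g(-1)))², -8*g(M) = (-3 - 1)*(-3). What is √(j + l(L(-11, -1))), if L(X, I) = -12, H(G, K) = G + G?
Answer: 2*√410 ≈ 40.497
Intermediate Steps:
g(M) = -3/2 (g(M) = -(-3 - 1)*(-3)/8 = -(-1)*(-3)/2 = -⅛*12 = -3/2)
H(G, K) = 2*G
j = 900 (j = (44 + 2*(-7))² = (44 - 14)² = 30² = 900)
l(T) = 740 (l(T) = 4*185 = 740)
√(j + l(L(-11, -1))) = √(900 + 740) = √1640 = 2*√410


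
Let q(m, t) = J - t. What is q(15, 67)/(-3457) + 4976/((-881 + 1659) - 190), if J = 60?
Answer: 4301537/508179 ≈ 8.4646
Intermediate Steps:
q(m, t) = 60 - t
q(15, 67)/(-3457) + 4976/((-881 + 1659) - 190) = (60 - 1*67)/(-3457) + 4976/((-881 + 1659) - 190) = (60 - 67)*(-1/3457) + 4976/(778 - 190) = -7*(-1/3457) + 4976/588 = 7/3457 + 4976*(1/588) = 7/3457 + 1244/147 = 4301537/508179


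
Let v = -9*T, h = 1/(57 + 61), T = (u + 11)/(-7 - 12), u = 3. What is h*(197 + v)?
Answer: 3869/2242 ≈ 1.7257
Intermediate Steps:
T = -14/19 (T = (3 + 11)/(-7 - 12) = 14/(-19) = 14*(-1/19) = -14/19 ≈ -0.73684)
h = 1/118 ≈ 0.0084746
v = 126/19 (v = -9*(-14/19) = 126/19 ≈ 6.6316)
h*(197 + v) = (197 + 126/19)/118 = (1/118)*(3869/19) = 3869/2242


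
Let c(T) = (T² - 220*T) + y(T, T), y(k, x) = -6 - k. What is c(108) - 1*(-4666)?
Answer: -7544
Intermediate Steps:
c(T) = -6 + T² - 221*T (c(T) = (T² - 220*T) + (-6 - T) = -6 + T² - 221*T)
c(108) - 1*(-4666) = (-6 + 108² - 221*108) - 1*(-4666) = (-6 + 11664 - 23868) + 4666 = -12210 + 4666 = -7544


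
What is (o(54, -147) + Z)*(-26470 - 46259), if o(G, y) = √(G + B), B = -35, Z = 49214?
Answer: -3579285006 - 72729*√19 ≈ -3.5796e+9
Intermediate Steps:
o(G, y) = √(-35 + G) (o(G, y) = √(G - 35) = √(-35 + G))
(o(54, -147) + Z)*(-26470 - 46259) = (√(-35 + 54) + 49214)*(-26470 - 46259) = (√19 + 49214)*(-72729) = (49214 + √19)*(-72729) = -3579285006 - 72729*√19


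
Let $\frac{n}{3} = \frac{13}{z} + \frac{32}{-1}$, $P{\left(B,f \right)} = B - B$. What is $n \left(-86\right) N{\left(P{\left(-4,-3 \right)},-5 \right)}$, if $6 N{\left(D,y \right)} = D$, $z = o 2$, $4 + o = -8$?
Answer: $0$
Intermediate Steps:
$o = -12$ ($o = -4 - 8 = -12$)
$P{\left(B,f \right)} = 0$
$z = -24$ ($z = \left(-12\right) 2 = -24$)
$N{\left(D,y \right)} = \frac{D}{6}$
$n = - \frac{781}{8}$ ($n = 3 \left(\frac{13}{-24} + \frac{32}{-1}\right) = 3 \left(13 \left(- \frac{1}{24}\right) + 32 \left(-1\right)\right) = 3 \left(- \frac{13}{24} - 32\right) = 3 \left(- \frac{781}{24}\right) = - \frac{781}{8} \approx -97.625$)
$n \left(-86\right) N{\left(P{\left(-4,-3 \right)},-5 \right)} = \left(- \frac{781}{8}\right) \left(-86\right) \frac{1}{6} \cdot 0 = \frac{33583}{4} \cdot 0 = 0$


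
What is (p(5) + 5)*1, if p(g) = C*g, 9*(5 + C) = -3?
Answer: -65/3 ≈ -21.667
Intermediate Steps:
C = -16/3 (C = -5 + (⅑)*(-3) = -5 - ⅓ = -16/3 ≈ -5.3333)
p(g) = -16*g/3
(p(5) + 5)*1 = (-16/3*5 + 5)*1 = (-80/3 + 5)*1 = -65/3*1 = -65/3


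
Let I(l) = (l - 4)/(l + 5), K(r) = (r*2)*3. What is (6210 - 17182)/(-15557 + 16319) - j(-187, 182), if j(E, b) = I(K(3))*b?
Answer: -1096966/8763 ≈ -125.18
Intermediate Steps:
K(r) = 6*r (K(r) = (2*r)*3 = 6*r)
I(l) = (-4 + l)/(5 + l)
j(E, b) = 14*b/23 (j(E, b) = ((-4 + 6*3)/(5 + 6*3))*b = ((-4 + 18)/(5 + 18))*b = (14/23)*b = ((1/23)*14)*b = 14*b/23)
(6210 - 17182)/(-15557 + 16319) - j(-187, 182) = (6210 - 17182)/(-15557 + 16319) - 14*182/23 = -10972/762 - 1*2548/23 = -10972*1/762 - 2548/23 = -5486/381 - 2548/23 = -1096966/8763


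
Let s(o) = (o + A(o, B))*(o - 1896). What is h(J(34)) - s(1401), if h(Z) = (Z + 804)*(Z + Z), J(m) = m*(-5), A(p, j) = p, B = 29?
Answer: 1171430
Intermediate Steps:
J(m) = -5*m
s(o) = 2*o*(-1896 + o) (s(o) = (o + o)*(o - 1896) = (2*o)*(-1896 + o) = 2*o*(-1896 + o))
h(Z) = 2*Z*(804 + Z) (h(Z) = (804 + Z)*(2*Z) = 2*Z*(804 + Z))
h(J(34)) - s(1401) = 2*(-5*34)*(804 - 5*34) - 2*1401*(-1896 + 1401) = 2*(-170)*(804 - 170) - 2*1401*(-495) = 2*(-170)*634 - 1*(-1386990) = -215560 + 1386990 = 1171430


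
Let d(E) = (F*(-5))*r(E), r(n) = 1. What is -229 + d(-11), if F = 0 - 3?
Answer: -214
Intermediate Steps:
F = -3
d(E) = 15 (d(E) = -3*(-5)*1 = 15*1 = 15)
-229 + d(-11) = -229 + 15 = -214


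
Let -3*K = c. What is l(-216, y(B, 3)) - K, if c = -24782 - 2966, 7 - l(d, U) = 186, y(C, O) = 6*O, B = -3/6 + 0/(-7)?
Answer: -28285/3 ≈ -9428.3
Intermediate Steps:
B = -½ (B = -3*⅙ + 0*(-⅐) = -½ + 0 = -½ ≈ -0.50000)
l(d, U) = -179 (l(d, U) = 7 - 1*186 = 7 - 186 = -179)
c = -27748
K = 27748/3 (K = -⅓*(-27748) = 27748/3 ≈ 9249.3)
l(-216, y(B, 3)) - K = -179 - 1*27748/3 = -179 - 27748/3 = -28285/3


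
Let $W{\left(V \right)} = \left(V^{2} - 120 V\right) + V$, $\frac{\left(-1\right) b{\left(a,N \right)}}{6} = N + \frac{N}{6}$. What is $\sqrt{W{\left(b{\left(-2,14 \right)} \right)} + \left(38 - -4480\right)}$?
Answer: $2 \sqrt{6446} \approx 160.57$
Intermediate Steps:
$b{\left(a,N \right)} = - 7 N$ ($b{\left(a,N \right)} = - 6 \left(N + \frac{N}{6}\right) = - 6 \frac{7 N}{6} = - 7 N$)
$W{\left(V \right)} = V^{2} - 119 V$
$\sqrt{W{\left(b{\left(-2,14 \right)} \right)} + \left(38 - -4480\right)} = \sqrt{\left(-7\right) 14 \left(-119 - 98\right) + \left(38 - -4480\right)} = \sqrt{- 98 \left(-119 - 98\right) + \left(38 + 4480\right)} = \sqrt{\left(-98\right) \left(-217\right) + 4518} = \sqrt{21266 + 4518} = \sqrt{25784} = 2 \sqrt{6446}$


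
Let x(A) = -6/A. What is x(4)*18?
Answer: -27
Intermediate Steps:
x(4)*18 = -6/4*18 = -6*1/4*18 = -3/2*18 = -27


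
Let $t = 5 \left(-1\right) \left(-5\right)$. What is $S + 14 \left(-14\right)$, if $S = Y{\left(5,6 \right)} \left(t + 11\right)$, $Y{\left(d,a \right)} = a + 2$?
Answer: $92$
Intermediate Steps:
$t = 25$ ($t = \left(-5\right) \left(-5\right) = 25$)
$Y{\left(d,a \right)} = 2 + a$
$S = 288$ ($S = \left(2 + 6\right) \left(25 + 11\right) = 8 \cdot 36 = 288$)
$S + 14 \left(-14\right) = 288 + 14 \left(-14\right) = 288 - 196 = 92$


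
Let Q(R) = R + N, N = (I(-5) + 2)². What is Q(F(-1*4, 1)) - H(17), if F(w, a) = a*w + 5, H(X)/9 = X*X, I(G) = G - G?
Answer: -2596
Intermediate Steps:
I(G) = 0
H(X) = 9*X² (H(X) = 9*(X*X) = 9*X²)
N = 4 (N = (0 + 2)² = 2² = 4)
F(w, a) = 5 + a*w
Q(R) = 4 + R (Q(R) = R + 4 = 4 + R)
Q(F(-1*4, 1)) - H(17) = (4 + (5 + 1*(-1*4))) - 9*17² = (4 + (5 + 1*(-4))) - 9*289 = (4 + (5 - 4)) - 1*2601 = (4 + 1) - 2601 = 5 - 2601 = -2596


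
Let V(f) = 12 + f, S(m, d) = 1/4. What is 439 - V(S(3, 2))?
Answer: 1707/4 ≈ 426.75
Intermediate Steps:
S(m, d) = ¼
439 - V(S(3, 2)) = 439 - (12 + ¼) = 439 - 1*49/4 = 439 - 49/4 = 1707/4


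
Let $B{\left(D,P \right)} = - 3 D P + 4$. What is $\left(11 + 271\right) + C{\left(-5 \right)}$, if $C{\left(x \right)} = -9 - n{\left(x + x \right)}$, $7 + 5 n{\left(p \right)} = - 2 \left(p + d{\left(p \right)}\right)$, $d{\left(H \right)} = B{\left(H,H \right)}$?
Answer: $152$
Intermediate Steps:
$B{\left(D,P \right)} = 4 - 3 D P$ ($B{\left(D,P \right)} = - 3 D P + 4 = 4 - 3 D P$)
$d{\left(H \right)} = 4 - 3 H^{2}$ ($d{\left(H \right)} = 4 - 3 H H = 4 - 3 H^{2}$)
$n{\left(p \right)} = -3 - \frac{2 p}{5} + \frac{6 p^{2}}{5}$ ($n{\left(p \right)} = - \frac{7}{5} + \frac{\left(-2\right) \left(p - \left(-4 + 3 p^{2}\right)\right)}{5} = - \frac{7}{5} + \frac{\left(-2\right) \left(4 + p - 3 p^{2}\right)}{5} = - \frac{7}{5} + \frac{-8 - 2 p + 6 p^{2}}{5} = - \frac{7}{5} - \left(\frac{8}{5} - \frac{6 p^{2}}{5} + \frac{2 p}{5}\right) = -3 - \frac{2 p}{5} + \frac{6 p^{2}}{5}$)
$C{\left(x \right)} = -6 - \frac{24 x^{2}}{5} + \frac{4 x}{5}$ ($C{\left(x \right)} = -9 - \left(-3 - \frac{2 \left(x + x\right)}{5} + \frac{6 \left(x + x\right)^{2}}{5}\right) = -9 - \left(-3 - \frac{2 \cdot 2 x}{5} + \frac{6 \left(2 x\right)^{2}}{5}\right) = -9 - \left(-3 - \frac{4 x}{5} + \frac{6 \cdot 4 x^{2}}{5}\right) = -9 - \left(-3 - \frac{4 x}{5} + \frac{24 x^{2}}{5}\right) = -9 + \left(3 - \frac{24 x^{2}}{5} + \frac{4 x}{5}\right) = -6 - \frac{24 x^{2}}{5} + \frac{4 x}{5}$)
$\left(11 + 271\right) + C{\left(-5 \right)} = \left(11 + 271\right) - \left(10 + 120\right) = 282 - 130 = 152$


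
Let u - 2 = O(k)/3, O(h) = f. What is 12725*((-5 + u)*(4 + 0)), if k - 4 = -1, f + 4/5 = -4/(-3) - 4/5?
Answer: -1415020/9 ≈ -1.5722e+5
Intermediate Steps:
f = -4/15 (f = -⅘ + (-4/(-3) - 4/5) = -⅘ + (-4*(-⅓) - 4*⅕) = -⅘ + (4/3 - ⅘) = -⅘ + 8/15 = -4/15 ≈ -0.26667)
k = 3 (k = 4 - 1 = 3)
O(h) = -4/15
u = 86/45 (u = 2 - 4/15/3 = 2 - 4/15*⅓ = 2 - 4/45 = 86/45 ≈ 1.9111)
12725*((-5 + u)*(4 + 0)) = 12725*((-5 + 86/45)*(4 + 0)) = 12725*(-139/45*4) = 12725*(-556/45) = -1415020/9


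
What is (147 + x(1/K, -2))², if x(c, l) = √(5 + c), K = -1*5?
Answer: 108069/5 + 588*√30/5 ≈ 22258.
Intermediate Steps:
K = -5
(147 + x(1/K, -2))² = (147 + √(5 + 1/(-5)))² = (147 + √(5 - ⅕))² = (147 + √(24/5))² = (147 + 2*√30/5)²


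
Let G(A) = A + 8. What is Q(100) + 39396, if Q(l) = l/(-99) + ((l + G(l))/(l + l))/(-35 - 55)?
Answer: 487512857/12375 ≈ 39395.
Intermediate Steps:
G(A) = 8 + A
Q(l) = -l/99 - (8 + 2*l)/(180*l) (Q(l) = l/(-99) + ((l + (8 + l))/(l + l))/(-35 - 55) = l*(-1/99) + ((8 + 2*l)/((2*l)))/(-90) = -l/99 + ((8 + 2*l)*(1/(2*l)))*(-1/90) = -l/99 + ((8 + 2*l)/(2*l))*(-1/90) = -l/99 - (8 + 2*l)/(180*l))
Q(100) + 39396 = (-1/90 - 2/45/100 - 1/99*100) + 39396 = (-1/90 - 2/45*1/100 - 100/99) + 39396 = (-1/90 - 1/2250 - 100/99) + 39396 = -12643/12375 + 39396 = 487512857/12375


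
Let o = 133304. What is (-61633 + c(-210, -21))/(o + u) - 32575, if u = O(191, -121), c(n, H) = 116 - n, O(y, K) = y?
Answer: -4348660932/133495 ≈ -32575.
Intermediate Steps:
u = 191
(-61633 + c(-210, -21))/(o + u) - 32575 = (-61633 + (116 - 1*(-210)))/(133304 + 191) - 32575 = (-61633 + (116 + 210))/133495 - 32575 = (-61633 + 326)*(1/133495) - 32575 = -61307*1/133495 - 32575 = -61307/133495 - 32575 = -4348660932/133495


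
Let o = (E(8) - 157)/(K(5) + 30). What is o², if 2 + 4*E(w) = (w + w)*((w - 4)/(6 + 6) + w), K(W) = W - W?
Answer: 22201/1296 ≈ 17.130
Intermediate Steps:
K(W) = 0
E(w) = -½ + w*(-⅓ + 13*w/12)/2 (E(w) = -½ + ((w + w)*((w - 4)/(6 + 6) + w))/4 = -½ + ((2*w)*((-4 + w)/12 + w))/4 = -½ + ((2*w)*((-4 + w)*(1/12) + w))/4 = -½ + ((2*w)*((-⅓ + w/12) + w))/4 = -½ + ((2*w)*(-⅓ + 13*w/12))/4 = -½ + (2*w*(-⅓ + 13*w/12))/4 = -½ + w*(-⅓ + 13*w/12)/2)
o = -149/36 (o = ((-½ - ⅙*8 + (13/24)*8²) - 157)/(0 + 30) = ((-½ - 4/3 + (13/24)*64) - 157)/30 = ((-½ - 4/3 + 104/3) - 157)*(1/30) = (197/6 - 157)*(1/30) = -745/6*1/30 = -149/36 ≈ -4.1389)
o² = (-149/36)² = 22201/1296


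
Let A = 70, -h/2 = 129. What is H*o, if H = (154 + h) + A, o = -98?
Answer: 3332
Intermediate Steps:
h = -258 (h = -2*129 = -258)
H = -34 (H = (154 - 258) + 70 = -104 + 70 = -34)
H*o = -34*(-98) = 3332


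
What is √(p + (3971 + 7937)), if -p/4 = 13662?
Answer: 2*I*√10685 ≈ 206.74*I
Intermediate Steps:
p = -54648 (p = -4*13662 = -54648)
√(p + (3971 + 7937)) = √(-54648 + (3971 + 7937)) = √(-54648 + 11908) = √(-42740) = 2*I*√10685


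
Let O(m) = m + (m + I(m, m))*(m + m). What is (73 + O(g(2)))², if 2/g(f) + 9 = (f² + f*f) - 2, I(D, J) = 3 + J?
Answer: 398161/81 ≈ 4915.6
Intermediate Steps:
g(f) = 2/(-11 + 2*f²) (g(f) = 2/(-9 + ((f² + f*f) - 2)) = 2/(-9 + ((f² + f²) - 2)) = 2/(-9 + (2*f² - 2)) = 2/(-9 + (-2 + 2*f²)) = 2/(-11 + 2*f²))
O(m) = m + 2*m*(3 + 2*m) (O(m) = m + (m + (3 + m))*(m + m) = m + (3 + 2*m)*(2*m) = m + 2*m*(3 + 2*m))
(73 + O(g(2)))² = (73 + (2/(-11 + 2*2²))*(7 + 4*(2/(-11 + 2*2²))))² = (73 + (2/(-11 + 2*4))*(7 + 4*(2/(-11 + 2*4))))² = (73 + (2/(-11 + 8))*(7 + 4*(2/(-11 + 8))))² = (73 + (2/(-3))*(7 + 4*(2/(-3))))² = (73 + (2*(-⅓))*(7 + 4*(2*(-⅓))))² = (73 - 2*(7 + 4*(-⅔))/3)² = (73 - 2*(7 - 8/3)/3)² = (73 - ⅔*13/3)² = (73 - 26/9)² = (631/9)² = 398161/81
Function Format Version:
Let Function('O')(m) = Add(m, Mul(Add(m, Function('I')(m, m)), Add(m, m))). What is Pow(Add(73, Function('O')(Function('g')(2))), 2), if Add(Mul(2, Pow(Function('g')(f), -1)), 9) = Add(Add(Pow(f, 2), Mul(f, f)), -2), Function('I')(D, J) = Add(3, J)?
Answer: Rational(398161, 81) ≈ 4915.6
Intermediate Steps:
Function('g')(f) = Mul(2, Pow(Add(-11, Mul(2, Pow(f, 2))), -1)) (Function('g')(f) = Mul(2, Pow(Add(-9, Add(Add(Pow(f, 2), Mul(f, f)), -2)), -1)) = Mul(2, Pow(Add(-9, Add(Add(Pow(f, 2), Pow(f, 2)), -2)), -1)) = Mul(2, Pow(Add(-9, Add(Mul(2, Pow(f, 2)), -2)), -1)) = Mul(2, Pow(Add(-9, Add(-2, Mul(2, Pow(f, 2)))), -1)) = Mul(2, Pow(Add(-11, Mul(2, Pow(f, 2))), -1)))
Function('O')(m) = Add(m, Mul(2, m, Add(3, Mul(2, m)))) (Function('O')(m) = Add(m, Mul(Add(m, Add(3, m)), Add(m, m))) = Add(m, Mul(Add(3, Mul(2, m)), Mul(2, m))) = Add(m, Mul(2, m, Add(3, Mul(2, m)))))
Pow(Add(73, Function('O')(Function('g')(2))), 2) = Pow(Add(73, Mul(Mul(2, Pow(Add(-11, Mul(2, Pow(2, 2))), -1)), Add(7, Mul(4, Mul(2, Pow(Add(-11, Mul(2, Pow(2, 2))), -1)))))), 2) = Pow(Add(73, Mul(Mul(2, Pow(Add(-11, Mul(2, 4)), -1)), Add(7, Mul(4, Mul(2, Pow(Add(-11, Mul(2, 4)), -1)))))), 2) = Pow(Add(73, Mul(Mul(2, Pow(Add(-11, 8), -1)), Add(7, Mul(4, Mul(2, Pow(Add(-11, 8), -1)))))), 2) = Pow(Add(73, Mul(Mul(2, Pow(-3, -1)), Add(7, Mul(4, Mul(2, Pow(-3, -1)))))), 2) = Pow(Add(73, Mul(Mul(2, Rational(-1, 3)), Add(7, Mul(4, Mul(2, Rational(-1, 3)))))), 2) = Pow(Add(73, Mul(Rational(-2, 3), Add(7, Mul(4, Rational(-2, 3))))), 2) = Pow(Add(73, Mul(Rational(-2, 3), Add(7, Rational(-8, 3)))), 2) = Pow(Add(73, Mul(Rational(-2, 3), Rational(13, 3))), 2) = Pow(Add(73, Rational(-26, 9)), 2) = Pow(Rational(631, 9), 2) = Rational(398161, 81)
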